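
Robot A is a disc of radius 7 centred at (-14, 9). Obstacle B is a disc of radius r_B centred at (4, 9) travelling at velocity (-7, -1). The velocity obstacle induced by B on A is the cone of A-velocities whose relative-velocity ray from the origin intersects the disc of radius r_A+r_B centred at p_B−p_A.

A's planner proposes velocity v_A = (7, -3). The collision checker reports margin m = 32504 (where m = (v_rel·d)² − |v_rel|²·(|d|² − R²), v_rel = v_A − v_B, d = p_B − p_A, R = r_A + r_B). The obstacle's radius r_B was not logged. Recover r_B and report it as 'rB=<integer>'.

m = 32504
d = (18, 0);  v_rel = (14, -2),  |v_rel|² = 200
v_rel×d = (14)·(0) − (-2)·(18) = 36
since m = R²·200 − 36²:  R² = (1296 + 32504) / 200 = 169
R = √169 = 13  ⇒  r_B = 13 − 7 = 6

rB=6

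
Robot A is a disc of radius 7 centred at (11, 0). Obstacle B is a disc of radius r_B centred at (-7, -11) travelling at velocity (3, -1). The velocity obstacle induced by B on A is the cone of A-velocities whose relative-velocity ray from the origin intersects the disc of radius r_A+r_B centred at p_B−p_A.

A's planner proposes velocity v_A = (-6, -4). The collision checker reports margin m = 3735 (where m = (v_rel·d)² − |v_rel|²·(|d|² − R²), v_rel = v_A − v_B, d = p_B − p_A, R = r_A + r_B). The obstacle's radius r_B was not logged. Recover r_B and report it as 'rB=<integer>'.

m = 3735
d = (-18, -11);  v_rel = (-9, -3),  |v_rel|² = 90
v_rel×d = (-9)·(-11) − (-3)·(-18) = 45
since m = R²·90 − 45²:  R² = (2025 + 3735) / 90 = 64
R = √64 = 8  ⇒  r_B = 8 − 7 = 1

rB=1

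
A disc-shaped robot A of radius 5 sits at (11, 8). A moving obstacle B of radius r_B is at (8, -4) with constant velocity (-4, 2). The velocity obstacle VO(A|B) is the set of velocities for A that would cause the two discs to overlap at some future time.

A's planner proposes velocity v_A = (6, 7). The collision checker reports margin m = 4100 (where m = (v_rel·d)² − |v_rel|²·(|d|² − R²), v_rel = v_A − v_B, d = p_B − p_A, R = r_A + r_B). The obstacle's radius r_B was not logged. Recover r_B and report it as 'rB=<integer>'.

m = 4100
d = (-3, -12);  v_rel = (10, 5),  |v_rel|² = 125
v_rel×d = (10)·(-12) − (5)·(-3) = -105
since m = R²·125 − (-105)²:  R² = (11025 + 4100) / 125 = 121
R = √121 = 11  ⇒  r_B = 11 − 5 = 6

rB=6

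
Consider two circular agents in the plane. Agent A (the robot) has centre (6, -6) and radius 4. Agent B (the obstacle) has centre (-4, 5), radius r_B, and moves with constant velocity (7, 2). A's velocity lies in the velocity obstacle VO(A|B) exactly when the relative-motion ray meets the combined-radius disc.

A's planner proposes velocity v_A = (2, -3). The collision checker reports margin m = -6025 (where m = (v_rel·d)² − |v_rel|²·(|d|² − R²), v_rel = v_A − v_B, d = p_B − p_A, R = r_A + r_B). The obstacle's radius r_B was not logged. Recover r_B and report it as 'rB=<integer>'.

m = -6025
d = (-10, 11);  v_rel = (-5, -5),  |v_rel|² = 50
v_rel×d = (-5)·(11) − (-5)·(-10) = -105
since m = R²·50 − (-105)²:  R² = (11025 + -6025) / 50 = 100
R = √100 = 10  ⇒  r_B = 10 − 4 = 6

rB=6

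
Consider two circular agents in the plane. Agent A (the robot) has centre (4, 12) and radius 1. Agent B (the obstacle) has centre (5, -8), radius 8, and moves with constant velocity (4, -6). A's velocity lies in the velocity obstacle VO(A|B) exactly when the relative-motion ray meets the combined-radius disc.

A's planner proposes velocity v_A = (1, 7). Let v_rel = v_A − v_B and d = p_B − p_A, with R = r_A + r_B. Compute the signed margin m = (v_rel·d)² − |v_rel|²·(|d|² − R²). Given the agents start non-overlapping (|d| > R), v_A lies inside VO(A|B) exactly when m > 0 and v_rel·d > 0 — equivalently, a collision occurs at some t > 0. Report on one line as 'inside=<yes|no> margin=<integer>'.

d = (1, -20),  |d|² = 401;  R = 1+8 = 9,  c = 401−9² = 320
v_rel = (-3, 13),  |v_rel|² = 178;  v_rel·d = (-3)·(1) + (13)·(-20) = -263
178·t² + 526·t + 320 = 0  ⇒  m = (-263)² − 178·320 = 12209
m = 12209 > 0,  v_rel·d = -263 < 0  ⇒  outside

inside=no margin=12209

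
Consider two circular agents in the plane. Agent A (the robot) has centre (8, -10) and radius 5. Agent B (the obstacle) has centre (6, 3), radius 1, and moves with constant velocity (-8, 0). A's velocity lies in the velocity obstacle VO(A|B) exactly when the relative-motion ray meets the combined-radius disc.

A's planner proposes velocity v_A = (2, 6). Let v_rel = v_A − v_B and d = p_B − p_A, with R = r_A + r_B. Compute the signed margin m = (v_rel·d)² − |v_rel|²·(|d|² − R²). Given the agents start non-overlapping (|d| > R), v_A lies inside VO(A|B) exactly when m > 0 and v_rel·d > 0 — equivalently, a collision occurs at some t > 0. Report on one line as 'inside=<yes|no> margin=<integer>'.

d = (-2, 13),  |d|² = 173;  R = 5+1 = 6,  c = 173−6² = 137
v_rel = (10, 6),  |v_rel|² = 136;  v_rel·d = (10)·(-2) + (6)·(13) = 58
136·t² − 116·t + 137 = 0  ⇒  m = 58² − 136·137 = -15268
m = -15268 < 0,  v_rel·d = 58 > 0  ⇒  outside

inside=no margin=-15268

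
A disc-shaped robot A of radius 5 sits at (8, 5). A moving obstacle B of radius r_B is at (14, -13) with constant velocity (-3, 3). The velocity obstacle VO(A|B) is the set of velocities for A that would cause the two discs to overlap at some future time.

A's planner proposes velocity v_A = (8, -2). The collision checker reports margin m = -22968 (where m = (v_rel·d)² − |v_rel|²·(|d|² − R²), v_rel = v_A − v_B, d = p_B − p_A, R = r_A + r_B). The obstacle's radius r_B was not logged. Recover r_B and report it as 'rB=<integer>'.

m = -22968
d = (6, -18);  v_rel = (11, -5),  |v_rel|² = 146
v_rel×d = (11)·(-18) − (-5)·(6) = -168
since m = R²·146 − (-168)²:  R² = (28224 + -22968) / 146 = 36
R = √36 = 6  ⇒  r_B = 6 − 5 = 1

rB=1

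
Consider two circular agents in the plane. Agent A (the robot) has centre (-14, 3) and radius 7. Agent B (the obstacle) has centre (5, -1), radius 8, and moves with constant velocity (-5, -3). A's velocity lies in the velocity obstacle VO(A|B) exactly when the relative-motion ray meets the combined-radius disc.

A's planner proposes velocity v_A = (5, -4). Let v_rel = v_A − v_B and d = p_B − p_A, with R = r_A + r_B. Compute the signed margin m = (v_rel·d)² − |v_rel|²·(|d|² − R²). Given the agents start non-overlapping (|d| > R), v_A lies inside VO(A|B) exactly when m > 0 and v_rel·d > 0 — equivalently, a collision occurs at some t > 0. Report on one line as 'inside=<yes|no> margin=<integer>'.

d = (19, -4),  |d|² = 377;  R = 7+8 = 15,  c = 377−15² = 152
v_rel = (10, -1),  |v_rel|² = 101;  v_rel·d = (10)·(19) + (-1)·(-4) = 194
101·t² − 388·t + 152 = 0  ⇒  m = 194² − 101·152 = 22284
m = 22284 > 0,  v_rel·d = 194 > 0  ⇒  inside

inside=yes margin=22284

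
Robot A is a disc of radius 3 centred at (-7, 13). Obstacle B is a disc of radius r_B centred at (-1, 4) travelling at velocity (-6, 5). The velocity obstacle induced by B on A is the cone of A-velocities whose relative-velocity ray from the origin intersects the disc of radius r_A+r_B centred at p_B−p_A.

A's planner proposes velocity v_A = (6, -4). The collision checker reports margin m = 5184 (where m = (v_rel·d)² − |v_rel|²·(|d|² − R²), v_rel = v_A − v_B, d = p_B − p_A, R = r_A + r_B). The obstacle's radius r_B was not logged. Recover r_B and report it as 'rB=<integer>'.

m = 5184
d = (6, -9);  v_rel = (12, -9),  |v_rel|² = 225
v_rel×d = (12)·(-9) − (-9)·(6) = -54
since m = R²·225 − (-54)²:  R² = (2916 + 5184) / 225 = 36
R = √36 = 6  ⇒  r_B = 6 − 3 = 3

rB=3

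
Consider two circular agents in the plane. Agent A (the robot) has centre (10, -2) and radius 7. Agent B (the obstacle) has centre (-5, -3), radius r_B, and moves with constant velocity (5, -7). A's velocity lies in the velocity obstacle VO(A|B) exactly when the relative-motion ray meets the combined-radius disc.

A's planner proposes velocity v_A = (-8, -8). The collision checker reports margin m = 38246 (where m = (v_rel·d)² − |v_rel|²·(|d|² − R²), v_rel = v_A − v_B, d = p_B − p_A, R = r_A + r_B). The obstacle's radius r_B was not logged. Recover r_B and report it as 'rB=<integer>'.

m = 38246
d = (-15, -1);  v_rel = (-13, -1),  |v_rel|² = 170
v_rel×d = (-13)·(-1) − (-1)·(-15) = -2
since m = R²·170 − (-2)²:  R² = (4 + 38246) / 170 = 225
R = √225 = 15  ⇒  r_B = 15 − 7 = 8

rB=8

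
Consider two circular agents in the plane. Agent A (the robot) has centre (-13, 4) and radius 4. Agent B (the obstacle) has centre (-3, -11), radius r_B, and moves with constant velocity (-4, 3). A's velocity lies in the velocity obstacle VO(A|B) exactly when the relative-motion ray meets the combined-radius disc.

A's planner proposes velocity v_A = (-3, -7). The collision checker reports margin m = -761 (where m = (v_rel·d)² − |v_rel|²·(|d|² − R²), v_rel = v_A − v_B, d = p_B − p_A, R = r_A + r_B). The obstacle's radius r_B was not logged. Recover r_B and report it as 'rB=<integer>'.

m = -761
d = (10, -15);  v_rel = (1, -10),  |v_rel|² = 101
v_rel×d = (1)·(-15) − (-10)·(10) = 85
since m = R²·101 − 85²:  R² = (7225 + -761) / 101 = 64
R = √64 = 8  ⇒  r_B = 8 − 4 = 4

rB=4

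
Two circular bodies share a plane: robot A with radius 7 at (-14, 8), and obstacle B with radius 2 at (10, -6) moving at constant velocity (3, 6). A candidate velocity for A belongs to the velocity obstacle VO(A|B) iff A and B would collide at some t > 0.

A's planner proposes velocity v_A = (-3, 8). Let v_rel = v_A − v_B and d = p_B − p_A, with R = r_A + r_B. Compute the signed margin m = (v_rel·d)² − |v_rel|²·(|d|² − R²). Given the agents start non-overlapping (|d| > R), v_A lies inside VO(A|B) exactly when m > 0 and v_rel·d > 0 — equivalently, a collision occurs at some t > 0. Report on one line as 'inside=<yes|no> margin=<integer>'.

d = (24, -14),  |d|² = 772;  R = 7+2 = 9,  c = 772−9² = 691
v_rel = (-6, 2),  |v_rel|² = 40;  v_rel·d = (-6)·(24) + (2)·(-14) = -172
40·t² + 344·t + 691 = 0  ⇒  m = (-172)² − 40·691 = 1944
m = 1944 > 0,  v_rel·d = -172 < 0  ⇒  outside

inside=no margin=1944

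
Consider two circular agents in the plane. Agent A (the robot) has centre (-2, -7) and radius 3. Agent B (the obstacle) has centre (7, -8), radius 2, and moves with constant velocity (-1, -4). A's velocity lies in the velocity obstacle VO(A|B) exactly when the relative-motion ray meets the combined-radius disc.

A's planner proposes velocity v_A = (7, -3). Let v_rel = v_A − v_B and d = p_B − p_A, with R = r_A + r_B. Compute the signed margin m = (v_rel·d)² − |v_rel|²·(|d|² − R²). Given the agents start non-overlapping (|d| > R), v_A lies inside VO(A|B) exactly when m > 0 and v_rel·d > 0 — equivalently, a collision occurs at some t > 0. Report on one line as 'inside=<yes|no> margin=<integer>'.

d = (9, -1),  |d|² = 82;  R = 3+2 = 5,  c = 82−5² = 57
v_rel = (8, 1),  |v_rel|² = 65;  v_rel·d = (8)·(9) + (1)·(-1) = 71
65·t² − 142·t + 57 = 0  ⇒  m = 71² − 65·57 = 1336
m = 1336 > 0,  v_rel·d = 71 > 0  ⇒  inside

inside=yes margin=1336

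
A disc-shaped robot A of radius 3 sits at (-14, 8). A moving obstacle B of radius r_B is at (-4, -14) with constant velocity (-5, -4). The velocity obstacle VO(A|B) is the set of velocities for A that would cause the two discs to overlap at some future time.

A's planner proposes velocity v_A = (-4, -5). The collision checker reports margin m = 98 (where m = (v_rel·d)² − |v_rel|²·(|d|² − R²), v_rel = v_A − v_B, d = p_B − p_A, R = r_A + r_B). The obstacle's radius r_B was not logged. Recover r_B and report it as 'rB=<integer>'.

m = 98
d = (10, -22);  v_rel = (1, -1),  |v_rel|² = 2
v_rel×d = (1)·(-22) − (-1)·(10) = -12
since m = R²·2 − (-12)²:  R² = (144 + 98) / 2 = 121
R = √121 = 11  ⇒  r_B = 11 − 3 = 8

rB=8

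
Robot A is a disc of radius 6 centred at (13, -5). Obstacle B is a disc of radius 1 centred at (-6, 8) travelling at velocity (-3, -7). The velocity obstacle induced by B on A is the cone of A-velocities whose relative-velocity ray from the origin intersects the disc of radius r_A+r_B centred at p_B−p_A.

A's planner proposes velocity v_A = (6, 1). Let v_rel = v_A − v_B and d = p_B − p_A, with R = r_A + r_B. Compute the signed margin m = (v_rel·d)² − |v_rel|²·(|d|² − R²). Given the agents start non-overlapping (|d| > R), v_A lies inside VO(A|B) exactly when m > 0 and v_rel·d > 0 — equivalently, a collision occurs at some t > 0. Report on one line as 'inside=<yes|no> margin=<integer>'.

d = (-19, 13),  |d|² = 530;  R = 6+1 = 7,  c = 530−7² = 481
v_rel = (9, 8),  |v_rel|² = 145;  v_rel·d = (9)·(-19) + (8)·(13) = -67
145·t² + 134·t + 481 = 0  ⇒  m = (-67)² − 145·481 = -65256
m = -65256 < 0,  v_rel·d = -67 < 0  ⇒  outside

inside=no margin=-65256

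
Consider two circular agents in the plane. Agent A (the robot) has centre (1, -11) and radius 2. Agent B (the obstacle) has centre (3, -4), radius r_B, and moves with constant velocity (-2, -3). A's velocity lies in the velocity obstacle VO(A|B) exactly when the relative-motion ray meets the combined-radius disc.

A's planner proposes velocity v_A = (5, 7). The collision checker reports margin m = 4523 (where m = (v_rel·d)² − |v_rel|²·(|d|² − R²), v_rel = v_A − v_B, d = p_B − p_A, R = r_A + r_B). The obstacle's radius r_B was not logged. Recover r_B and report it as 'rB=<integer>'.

m = 4523
d = (2, 7);  v_rel = (7, 10),  |v_rel|² = 149
v_rel×d = (7)·(7) − (10)·(2) = 29
since m = R²·149 − 29²:  R² = (841 + 4523) / 149 = 36
R = √36 = 6  ⇒  r_B = 6 − 2 = 4

rB=4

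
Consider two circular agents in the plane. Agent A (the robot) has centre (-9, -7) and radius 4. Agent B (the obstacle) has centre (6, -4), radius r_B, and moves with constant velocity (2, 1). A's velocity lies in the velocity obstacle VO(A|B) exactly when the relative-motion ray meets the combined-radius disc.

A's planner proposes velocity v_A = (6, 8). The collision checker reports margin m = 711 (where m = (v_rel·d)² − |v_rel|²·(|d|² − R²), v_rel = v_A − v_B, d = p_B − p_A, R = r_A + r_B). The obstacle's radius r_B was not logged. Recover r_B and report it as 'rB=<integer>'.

m = 711
d = (15, 3);  v_rel = (4, 7),  |v_rel|² = 65
v_rel×d = (4)·(3) − (7)·(15) = -93
since m = R²·65 − (-93)²:  R² = (8649 + 711) / 65 = 144
R = √144 = 12  ⇒  r_B = 12 − 4 = 8

rB=8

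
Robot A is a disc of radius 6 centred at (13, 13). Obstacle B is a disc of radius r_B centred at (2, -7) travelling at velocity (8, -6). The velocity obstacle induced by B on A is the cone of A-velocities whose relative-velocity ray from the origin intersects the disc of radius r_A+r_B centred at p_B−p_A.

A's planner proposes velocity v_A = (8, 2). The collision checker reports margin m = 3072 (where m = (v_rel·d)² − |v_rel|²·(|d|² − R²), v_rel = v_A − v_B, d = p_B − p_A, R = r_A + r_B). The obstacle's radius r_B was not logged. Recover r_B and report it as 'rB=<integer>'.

m = 3072
d = (-11, -20);  v_rel = (0, 8),  |v_rel|² = 64
v_rel×d = (0)·(-20) − (8)·(-11) = 88
since m = R²·64 − 88²:  R² = (7744 + 3072) / 64 = 169
R = √169 = 13  ⇒  r_B = 13 − 6 = 7

rB=7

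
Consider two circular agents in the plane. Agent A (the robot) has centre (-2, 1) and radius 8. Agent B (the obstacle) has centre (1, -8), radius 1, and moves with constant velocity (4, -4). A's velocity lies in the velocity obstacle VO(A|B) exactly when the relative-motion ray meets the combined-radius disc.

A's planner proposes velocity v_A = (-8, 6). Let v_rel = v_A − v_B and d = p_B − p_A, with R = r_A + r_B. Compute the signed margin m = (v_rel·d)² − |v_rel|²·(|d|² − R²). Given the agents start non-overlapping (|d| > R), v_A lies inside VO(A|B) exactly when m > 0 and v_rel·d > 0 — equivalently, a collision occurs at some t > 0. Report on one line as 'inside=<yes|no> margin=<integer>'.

d = (3, -9),  |d|² = 90;  R = 8+1 = 9,  c = 90−9² = 9
v_rel = (-12, 10),  |v_rel|² = 244;  v_rel·d = (-12)·(3) + (10)·(-9) = -126
244·t² + 252·t + 9 = 0  ⇒  m = (-126)² − 244·9 = 13680
m = 13680 > 0,  v_rel·d = -126 < 0  ⇒  outside

inside=no margin=13680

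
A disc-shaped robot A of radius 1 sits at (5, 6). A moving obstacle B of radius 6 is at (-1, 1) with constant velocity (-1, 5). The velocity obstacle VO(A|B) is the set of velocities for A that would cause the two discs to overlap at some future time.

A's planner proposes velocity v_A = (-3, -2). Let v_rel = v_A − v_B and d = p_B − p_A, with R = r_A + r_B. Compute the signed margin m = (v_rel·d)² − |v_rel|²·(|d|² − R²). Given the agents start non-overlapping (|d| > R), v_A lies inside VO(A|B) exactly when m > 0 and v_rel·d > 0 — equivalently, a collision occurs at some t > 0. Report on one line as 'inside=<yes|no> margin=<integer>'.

d = (-6, -5),  |d|² = 61;  R = 1+6 = 7,  c = 61−7² = 12
v_rel = (-2, -7),  |v_rel|² = 53;  v_rel·d = (-2)·(-6) + (-7)·(-5) = 47
53·t² − 94·t + 12 = 0  ⇒  m = 47² − 53·12 = 1573
m = 1573 > 0,  v_rel·d = 47 > 0  ⇒  inside

inside=yes margin=1573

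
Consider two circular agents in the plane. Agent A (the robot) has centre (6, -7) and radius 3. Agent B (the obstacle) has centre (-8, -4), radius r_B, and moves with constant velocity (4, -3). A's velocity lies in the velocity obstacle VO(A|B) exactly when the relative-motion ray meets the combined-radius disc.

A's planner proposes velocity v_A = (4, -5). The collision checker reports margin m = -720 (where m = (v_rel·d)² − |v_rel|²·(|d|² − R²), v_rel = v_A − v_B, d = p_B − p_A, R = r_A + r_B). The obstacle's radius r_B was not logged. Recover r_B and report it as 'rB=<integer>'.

m = -720
d = (-14, 3);  v_rel = (0, -2),  |v_rel|² = 4
v_rel×d = (0)·(3) − (-2)·(-14) = -28
since m = R²·4 − (-28)²:  R² = (784 + -720) / 4 = 16
R = √16 = 4  ⇒  r_B = 4 − 3 = 1

rB=1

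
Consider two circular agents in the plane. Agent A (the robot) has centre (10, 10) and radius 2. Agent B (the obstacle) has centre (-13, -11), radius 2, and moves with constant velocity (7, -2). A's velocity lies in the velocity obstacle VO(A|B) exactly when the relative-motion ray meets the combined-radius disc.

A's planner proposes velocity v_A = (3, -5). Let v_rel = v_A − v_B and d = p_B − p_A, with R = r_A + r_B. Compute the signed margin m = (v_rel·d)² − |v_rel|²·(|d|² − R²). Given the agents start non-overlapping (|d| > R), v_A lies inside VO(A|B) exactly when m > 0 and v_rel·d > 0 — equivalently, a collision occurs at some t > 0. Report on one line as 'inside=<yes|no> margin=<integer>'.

d = (-23, -21),  |d|² = 970;  R = 2+2 = 4,  c = 970−4² = 954
v_rel = (-4, -3),  |v_rel|² = 25;  v_rel·d = (-4)·(-23) + (-3)·(-21) = 155
25·t² − 310·t + 954 = 0  ⇒  m = 155² − 25·954 = 175
m = 175 > 0,  v_rel·d = 155 > 0  ⇒  inside

inside=yes margin=175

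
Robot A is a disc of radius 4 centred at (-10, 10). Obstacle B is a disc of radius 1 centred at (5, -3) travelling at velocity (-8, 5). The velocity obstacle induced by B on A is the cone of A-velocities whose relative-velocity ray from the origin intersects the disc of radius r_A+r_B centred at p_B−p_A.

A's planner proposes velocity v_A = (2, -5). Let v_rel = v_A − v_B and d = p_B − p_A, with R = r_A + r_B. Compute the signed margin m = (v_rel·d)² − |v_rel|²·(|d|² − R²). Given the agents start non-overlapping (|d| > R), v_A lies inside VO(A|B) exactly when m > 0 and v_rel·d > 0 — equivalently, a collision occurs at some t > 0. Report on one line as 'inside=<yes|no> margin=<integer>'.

d = (15, -13),  |d|² = 394;  R = 4+1 = 5,  c = 394−5² = 369
v_rel = (10, -10),  |v_rel|² = 200;  v_rel·d = (10)·(15) + (-10)·(-13) = 280
200·t² − 560·t + 369 = 0  ⇒  m = 280² − 200·369 = 4600
m = 4600 > 0,  v_rel·d = 280 > 0  ⇒  inside

inside=yes margin=4600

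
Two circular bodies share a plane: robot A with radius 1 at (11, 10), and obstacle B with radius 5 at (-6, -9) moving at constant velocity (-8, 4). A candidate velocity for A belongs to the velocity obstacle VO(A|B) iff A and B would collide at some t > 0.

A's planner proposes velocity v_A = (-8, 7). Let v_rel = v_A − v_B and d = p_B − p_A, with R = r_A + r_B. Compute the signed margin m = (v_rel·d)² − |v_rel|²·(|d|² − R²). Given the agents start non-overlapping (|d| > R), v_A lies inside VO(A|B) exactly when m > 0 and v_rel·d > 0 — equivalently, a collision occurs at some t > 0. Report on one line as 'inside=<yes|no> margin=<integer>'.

d = (-17, -19),  |d|² = 650;  R = 1+5 = 6,  c = 650−6² = 614
v_rel = (0, 3),  |v_rel|² = 9;  v_rel·d = (0)·(-17) + (3)·(-19) = -57
9·t² + 114·t + 614 = 0  ⇒  m = (-57)² − 9·614 = -2277
m = -2277 < 0,  v_rel·d = -57 < 0  ⇒  outside

inside=no margin=-2277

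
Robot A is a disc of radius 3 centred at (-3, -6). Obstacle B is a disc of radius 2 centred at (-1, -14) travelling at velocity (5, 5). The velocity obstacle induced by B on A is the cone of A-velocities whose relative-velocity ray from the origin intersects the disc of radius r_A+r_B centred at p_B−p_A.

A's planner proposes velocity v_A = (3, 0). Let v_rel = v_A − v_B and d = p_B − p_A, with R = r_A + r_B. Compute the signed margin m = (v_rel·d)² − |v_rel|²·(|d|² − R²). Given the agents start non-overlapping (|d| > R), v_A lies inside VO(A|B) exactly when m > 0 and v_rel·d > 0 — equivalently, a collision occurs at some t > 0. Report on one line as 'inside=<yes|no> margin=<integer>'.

d = (2, -8),  |d|² = 68;  R = 3+2 = 5,  c = 68−5² = 43
v_rel = (-2, -5),  |v_rel|² = 29;  v_rel·d = (-2)·(2) + (-5)·(-8) = 36
29·t² − 72·t + 43 = 0  ⇒  m = 36² − 29·43 = 49
m = 49 > 0,  v_rel·d = 36 > 0  ⇒  inside

inside=yes margin=49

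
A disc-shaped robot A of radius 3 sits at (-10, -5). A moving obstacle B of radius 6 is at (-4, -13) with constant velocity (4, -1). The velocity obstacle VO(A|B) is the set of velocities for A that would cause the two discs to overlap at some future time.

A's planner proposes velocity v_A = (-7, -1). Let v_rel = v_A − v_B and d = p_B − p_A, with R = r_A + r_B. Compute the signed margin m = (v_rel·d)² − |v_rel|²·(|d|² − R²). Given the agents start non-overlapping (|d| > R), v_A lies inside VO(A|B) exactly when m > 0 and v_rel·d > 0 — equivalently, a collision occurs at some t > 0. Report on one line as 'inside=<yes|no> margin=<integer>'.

d = (6, -8),  |d|² = 100;  R = 3+6 = 9,  c = 100−9² = 19
v_rel = (-11, 0),  |v_rel|² = 121;  v_rel·d = (-11)·(6) + (0)·(-8) = -66
121·t² + 132·t + 19 = 0  ⇒  m = (-66)² − 121·19 = 2057
m = 2057 > 0,  v_rel·d = -66 < 0  ⇒  outside

inside=no margin=2057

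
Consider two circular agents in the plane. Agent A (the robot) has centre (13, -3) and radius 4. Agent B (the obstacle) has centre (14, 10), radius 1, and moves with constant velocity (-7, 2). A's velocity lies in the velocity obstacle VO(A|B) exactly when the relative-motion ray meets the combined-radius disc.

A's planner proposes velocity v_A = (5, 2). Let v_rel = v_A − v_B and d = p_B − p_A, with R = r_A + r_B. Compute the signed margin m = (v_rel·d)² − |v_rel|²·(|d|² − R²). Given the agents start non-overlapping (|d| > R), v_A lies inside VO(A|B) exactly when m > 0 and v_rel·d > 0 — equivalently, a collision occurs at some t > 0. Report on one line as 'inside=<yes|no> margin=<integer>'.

d = (1, 13),  |d|² = 170;  R = 4+1 = 5,  c = 170−5² = 145
v_rel = (12, 0),  |v_rel|² = 144;  v_rel·d = (12)·(1) + (0)·(13) = 12
144·t² − 24·t + 145 = 0  ⇒  m = 12² − 144·145 = -20736
m = -20736 < 0,  v_rel·d = 12 > 0  ⇒  outside

inside=no margin=-20736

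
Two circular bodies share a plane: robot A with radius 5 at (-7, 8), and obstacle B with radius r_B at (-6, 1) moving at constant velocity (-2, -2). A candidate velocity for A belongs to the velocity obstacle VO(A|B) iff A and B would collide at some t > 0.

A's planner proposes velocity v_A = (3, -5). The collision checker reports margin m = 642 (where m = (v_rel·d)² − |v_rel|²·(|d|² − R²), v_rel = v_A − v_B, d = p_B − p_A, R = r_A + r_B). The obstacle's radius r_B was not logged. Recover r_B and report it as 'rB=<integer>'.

m = 642
d = (1, -7);  v_rel = (5, -3),  |v_rel|² = 34
v_rel×d = (5)·(-7) − (-3)·(1) = -32
since m = R²·34 − (-32)²:  R² = (1024 + 642) / 34 = 49
R = √49 = 7  ⇒  r_B = 7 − 5 = 2

rB=2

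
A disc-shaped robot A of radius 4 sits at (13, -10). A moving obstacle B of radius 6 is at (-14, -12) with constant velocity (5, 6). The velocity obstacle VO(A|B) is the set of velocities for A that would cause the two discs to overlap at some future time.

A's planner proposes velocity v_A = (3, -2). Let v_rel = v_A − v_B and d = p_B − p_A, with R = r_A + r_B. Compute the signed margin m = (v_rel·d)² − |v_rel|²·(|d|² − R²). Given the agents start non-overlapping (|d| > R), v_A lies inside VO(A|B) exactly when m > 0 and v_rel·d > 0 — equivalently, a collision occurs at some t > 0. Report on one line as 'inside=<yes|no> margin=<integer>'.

d = (-27, -2),  |d|² = 733;  R = 4+6 = 10,  c = 733−10² = 633
v_rel = (-2, -8),  |v_rel|² = 68;  v_rel·d = (-2)·(-27) + (-8)·(-2) = 70
68·t² − 140·t + 633 = 0  ⇒  m = 70² − 68·633 = -38144
m = -38144 < 0,  v_rel·d = 70 > 0  ⇒  outside

inside=no margin=-38144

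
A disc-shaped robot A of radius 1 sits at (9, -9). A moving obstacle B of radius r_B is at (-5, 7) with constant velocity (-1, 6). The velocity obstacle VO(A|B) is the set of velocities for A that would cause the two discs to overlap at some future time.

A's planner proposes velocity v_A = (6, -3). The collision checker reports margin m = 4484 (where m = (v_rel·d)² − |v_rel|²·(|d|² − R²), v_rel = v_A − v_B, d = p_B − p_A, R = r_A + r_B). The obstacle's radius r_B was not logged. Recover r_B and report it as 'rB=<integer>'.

m = 4484
d = (-14, 16);  v_rel = (7, -9),  |v_rel|² = 130
v_rel×d = (7)·(16) − (-9)·(-14) = -14
since m = R²·130 − (-14)²:  R² = (196 + 4484) / 130 = 36
R = √36 = 6  ⇒  r_B = 6 − 1 = 5

rB=5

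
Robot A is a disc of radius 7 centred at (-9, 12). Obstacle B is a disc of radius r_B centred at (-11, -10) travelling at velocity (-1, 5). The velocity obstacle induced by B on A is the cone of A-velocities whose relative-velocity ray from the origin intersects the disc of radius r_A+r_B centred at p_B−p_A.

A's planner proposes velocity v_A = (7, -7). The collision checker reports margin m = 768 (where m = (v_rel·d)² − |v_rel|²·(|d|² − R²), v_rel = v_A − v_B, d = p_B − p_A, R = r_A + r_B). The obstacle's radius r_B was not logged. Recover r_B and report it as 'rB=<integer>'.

m = 768
d = (-2, -22);  v_rel = (8, -12),  |v_rel|² = 208
v_rel×d = (8)·(-22) − (-12)·(-2) = -200
since m = R²·208 − (-200)²:  R² = (40000 + 768) / 208 = 196
R = √196 = 14  ⇒  r_B = 14 − 7 = 7

rB=7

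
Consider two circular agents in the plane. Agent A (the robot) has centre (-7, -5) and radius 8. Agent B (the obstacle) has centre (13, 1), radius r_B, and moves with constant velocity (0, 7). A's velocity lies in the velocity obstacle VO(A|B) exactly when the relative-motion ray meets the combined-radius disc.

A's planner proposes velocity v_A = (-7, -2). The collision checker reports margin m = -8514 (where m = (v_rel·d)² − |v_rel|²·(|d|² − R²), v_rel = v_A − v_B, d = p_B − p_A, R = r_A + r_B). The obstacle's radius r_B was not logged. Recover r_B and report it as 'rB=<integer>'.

m = -8514
d = (20, 6);  v_rel = (-7, -9),  |v_rel|² = 130
v_rel×d = (-7)·(6) − (-9)·(20) = 138
since m = R²·130 − 138²:  R² = (19044 + -8514) / 130 = 81
R = √81 = 9  ⇒  r_B = 9 − 8 = 1

rB=1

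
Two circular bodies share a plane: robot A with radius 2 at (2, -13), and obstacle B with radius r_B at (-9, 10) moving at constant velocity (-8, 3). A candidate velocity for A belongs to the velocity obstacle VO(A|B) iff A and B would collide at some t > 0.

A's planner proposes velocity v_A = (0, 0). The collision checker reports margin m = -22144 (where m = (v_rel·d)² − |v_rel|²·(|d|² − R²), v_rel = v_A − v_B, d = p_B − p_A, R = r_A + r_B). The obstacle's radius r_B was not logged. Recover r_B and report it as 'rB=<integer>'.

m = -22144
d = (-11, 23);  v_rel = (8, -3),  |v_rel|² = 73
v_rel×d = (8)·(23) − (-3)·(-11) = 151
since m = R²·73 − 151²:  R² = (22801 + -22144) / 73 = 9
R = √9 = 3  ⇒  r_B = 3 − 2 = 1

rB=1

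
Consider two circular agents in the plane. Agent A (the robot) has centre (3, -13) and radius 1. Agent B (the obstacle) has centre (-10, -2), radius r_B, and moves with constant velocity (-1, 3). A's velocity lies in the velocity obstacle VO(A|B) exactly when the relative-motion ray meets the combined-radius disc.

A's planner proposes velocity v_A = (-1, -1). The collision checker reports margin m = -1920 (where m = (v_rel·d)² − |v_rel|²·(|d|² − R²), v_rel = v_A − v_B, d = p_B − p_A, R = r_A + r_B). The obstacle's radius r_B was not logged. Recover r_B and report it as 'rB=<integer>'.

m = -1920
d = (-13, 11);  v_rel = (0, -4),  |v_rel|² = 16
v_rel×d = (0)·(11) − (-4)·(-13) = -52
since m = R²·16 − (-52)²:  R² = (2704 + -1920) / 16 = 49
R = √49 = 7  ⇒  r_B = 7 − 1 = 6

rB=6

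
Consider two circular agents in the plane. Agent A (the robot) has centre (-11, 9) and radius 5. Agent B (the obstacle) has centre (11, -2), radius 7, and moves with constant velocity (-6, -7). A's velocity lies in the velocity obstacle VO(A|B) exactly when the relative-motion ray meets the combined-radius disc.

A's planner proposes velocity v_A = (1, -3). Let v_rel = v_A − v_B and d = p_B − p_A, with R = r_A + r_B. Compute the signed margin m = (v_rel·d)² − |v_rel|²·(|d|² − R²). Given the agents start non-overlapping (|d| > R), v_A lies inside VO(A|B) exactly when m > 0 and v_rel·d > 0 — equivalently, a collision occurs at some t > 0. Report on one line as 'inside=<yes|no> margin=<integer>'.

d = (22, -11),  |d|² = 605;  R = 5+7 = 12,  c = 605−12² = 461
v_rel = (7, 4),  |v_rel|² = 65;  v_rel·d = (7)·(22) + (4)·(-11) = 110
65·t² − 220·t + 461 = 0  ⇒  m = 110² − 65·461 = -17865
m = -17865 < 0,  v_rel·d = 110 > 0  ⇒  outside

inside=no margin=-17865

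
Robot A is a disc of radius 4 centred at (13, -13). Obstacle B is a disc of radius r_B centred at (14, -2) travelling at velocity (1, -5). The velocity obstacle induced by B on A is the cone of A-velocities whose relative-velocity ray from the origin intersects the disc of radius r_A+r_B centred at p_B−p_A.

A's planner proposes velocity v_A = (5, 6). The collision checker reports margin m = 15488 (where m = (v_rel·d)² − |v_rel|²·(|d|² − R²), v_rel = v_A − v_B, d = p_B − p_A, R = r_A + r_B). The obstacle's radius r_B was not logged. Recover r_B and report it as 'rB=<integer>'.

m = 15488
d = (1, 11);  v_rel = (4, 11),  |v_rel|² = 137
v_rel×d = (4)·(11) − (11)·(1) = 33
since m = R²·137 − 33²:  R² = (1089 + 15488) / 137 = 121
R = √121 = 11  ⇒  r_B = 11 − 4 = 7

rB=7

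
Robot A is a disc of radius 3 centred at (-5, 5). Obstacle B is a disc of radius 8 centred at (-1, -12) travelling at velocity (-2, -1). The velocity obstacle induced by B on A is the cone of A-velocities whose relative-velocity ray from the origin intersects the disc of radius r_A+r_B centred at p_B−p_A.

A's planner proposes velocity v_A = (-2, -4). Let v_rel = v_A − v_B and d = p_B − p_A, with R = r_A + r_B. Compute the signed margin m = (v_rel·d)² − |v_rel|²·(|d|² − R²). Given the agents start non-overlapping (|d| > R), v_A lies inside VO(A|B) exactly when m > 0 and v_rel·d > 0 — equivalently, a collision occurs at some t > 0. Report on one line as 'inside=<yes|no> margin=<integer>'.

d = (4, -17),  |d|² = 305;  R = 3+8 = 11,  c = 305−11² = 184
v_rel = (0, -3),  |v_rel|² = 9;  v_rel·d = (0)·(4) + (-3)·(-17) = 51
9·t² − 102·t + 184 = 0  ⇒  m = 51² − 9·184 = 945
m = 945 > 0,  v_rel·d = 51 > 0  ⇒  inside

inside=yes margin=945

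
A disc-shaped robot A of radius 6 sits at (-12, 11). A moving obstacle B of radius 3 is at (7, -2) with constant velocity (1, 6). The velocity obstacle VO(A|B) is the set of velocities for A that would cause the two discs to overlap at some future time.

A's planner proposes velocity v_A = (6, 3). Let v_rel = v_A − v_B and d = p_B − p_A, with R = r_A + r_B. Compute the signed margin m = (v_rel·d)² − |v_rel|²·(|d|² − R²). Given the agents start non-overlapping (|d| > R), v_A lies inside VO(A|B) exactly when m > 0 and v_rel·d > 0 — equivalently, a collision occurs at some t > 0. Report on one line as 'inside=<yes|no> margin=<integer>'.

d = (19, -13),  |d|² = 530;  R = 6+3 = 9,  c = 530−9² = 449
v_rel = (5, -3),  |v_rel|² = 34;  v_rel·d = (5)·(19) + (-3)·(-13) = 134
34·t² − 268·t + 449 = 0  ⇒  m = 134² − 34·449 = 2690
m = 2690 > 0,  v_rel·d = 134 > 0  ⇒  inside

inside=yes margin=2690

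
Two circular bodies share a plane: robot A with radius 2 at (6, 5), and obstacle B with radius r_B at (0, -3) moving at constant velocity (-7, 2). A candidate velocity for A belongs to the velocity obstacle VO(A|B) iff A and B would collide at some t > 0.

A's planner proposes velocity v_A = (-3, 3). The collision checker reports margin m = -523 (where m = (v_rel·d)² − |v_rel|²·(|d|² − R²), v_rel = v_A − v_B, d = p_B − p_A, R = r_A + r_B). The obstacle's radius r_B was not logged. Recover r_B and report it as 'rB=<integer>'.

m = -523
d = (-6, -8);  v_rel = (4, 1),  |v_rel|² = 17
v_rel×d = (4)·(-8) − (1)·(-6) = -26
since m = R²·17 − (-26)²:  R² = (676 + -523) / 17 = 9
R = √9 = 3  ⇒  r_B = 3 − 2 = 1

rB=1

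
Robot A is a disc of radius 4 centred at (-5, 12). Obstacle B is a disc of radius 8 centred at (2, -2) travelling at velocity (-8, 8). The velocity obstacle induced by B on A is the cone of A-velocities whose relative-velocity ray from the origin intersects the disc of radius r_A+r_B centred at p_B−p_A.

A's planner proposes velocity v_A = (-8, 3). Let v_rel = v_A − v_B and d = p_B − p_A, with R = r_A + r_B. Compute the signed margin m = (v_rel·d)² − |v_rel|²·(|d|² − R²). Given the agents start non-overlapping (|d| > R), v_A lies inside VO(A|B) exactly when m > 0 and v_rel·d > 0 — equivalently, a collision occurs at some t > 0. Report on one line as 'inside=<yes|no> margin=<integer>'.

d = (7, -14),  |d|² = 245;  R = 4+8 = 12,  c = 245−12² = 101
v_rel = (0, -5),  |v_rel|² = 25;  v_rel·d = (0)·(7) + (-5)·(-14) = 70
25·t² − 140·t + 101 = 0  ⇒  m = 70² − 25·101 = 2375
m = 2375 > 0,  v_rel·d = 70 > 0  ⇒  inside

inside=yes margin=2375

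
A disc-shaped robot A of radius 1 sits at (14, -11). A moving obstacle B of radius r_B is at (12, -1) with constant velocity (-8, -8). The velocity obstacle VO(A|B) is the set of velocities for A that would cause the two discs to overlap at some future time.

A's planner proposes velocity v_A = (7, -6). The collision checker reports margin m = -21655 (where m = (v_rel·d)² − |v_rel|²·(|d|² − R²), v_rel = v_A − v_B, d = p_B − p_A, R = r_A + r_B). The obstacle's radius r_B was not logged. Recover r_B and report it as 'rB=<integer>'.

m = -21655
d = (-2, 10);  v_rel = (15, 2),  |v_rel|² = 229
v_rel×d = (15)·(10) − (2)·(-2) = 154
since m = R²·229 − 154²:  R² = (23716 + -21655) / 229 = 9
R = √9 = 3  ⇒  r_B = 3 − 1 = 2

rB=2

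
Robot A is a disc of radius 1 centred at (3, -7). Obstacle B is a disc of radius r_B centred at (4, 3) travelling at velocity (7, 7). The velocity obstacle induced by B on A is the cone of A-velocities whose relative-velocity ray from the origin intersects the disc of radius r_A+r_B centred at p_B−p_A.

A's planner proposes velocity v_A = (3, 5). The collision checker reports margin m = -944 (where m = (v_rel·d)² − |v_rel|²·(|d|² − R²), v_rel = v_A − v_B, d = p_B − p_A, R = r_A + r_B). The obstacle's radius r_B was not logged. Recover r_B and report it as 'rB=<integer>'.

m = -944
d = (1, 10);  v_rel = (-4, -2),  |v_rel|² = 20
v_rel×d = (-4)·(10) − (-2)·(1) = -38
since m = R²·20 − (-38)²:  R² = (1444 + -944) / 20 = 25
R = √25 = 5  ⇒  r_B = 5 − 1 = 4

rB=4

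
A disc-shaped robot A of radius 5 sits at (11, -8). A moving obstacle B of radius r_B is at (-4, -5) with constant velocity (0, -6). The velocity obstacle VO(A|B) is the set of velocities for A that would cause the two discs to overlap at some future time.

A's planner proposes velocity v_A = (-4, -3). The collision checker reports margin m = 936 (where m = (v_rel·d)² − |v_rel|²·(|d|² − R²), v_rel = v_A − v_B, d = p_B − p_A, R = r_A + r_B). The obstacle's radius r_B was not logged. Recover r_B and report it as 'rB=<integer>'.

m = 936
d = (-15, 3);  v_rel = (-4, 3),  |v_rel|² = 25
v_rel×d = (-4)·(3) − (3)·(-15) = 33
since m = R²·25 − 33²:  R² = (1089 + 936) / 25 = 81
R = √81 = 9  ⇒  r_B = 9 − 5 = 4

rB=4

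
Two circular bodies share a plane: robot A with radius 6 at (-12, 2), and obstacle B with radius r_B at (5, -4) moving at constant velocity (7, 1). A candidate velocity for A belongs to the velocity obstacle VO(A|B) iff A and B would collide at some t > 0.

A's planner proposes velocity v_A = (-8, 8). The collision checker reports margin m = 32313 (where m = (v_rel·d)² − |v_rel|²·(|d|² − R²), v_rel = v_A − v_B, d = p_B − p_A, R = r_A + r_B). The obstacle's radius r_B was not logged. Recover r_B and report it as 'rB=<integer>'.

m = 32313
d = (17, -6);  v_rel = (-15, 7),  |v_rel|² = 274
v_rel×d = (-15)·(-6) − (7)·(17) = -29
since m = R²·274 − (-29)²:  R² = (841 + 32313) / 274 = 121
R = √121 = 11  ⇒  r_B = 11 − 6 = 5

rB=5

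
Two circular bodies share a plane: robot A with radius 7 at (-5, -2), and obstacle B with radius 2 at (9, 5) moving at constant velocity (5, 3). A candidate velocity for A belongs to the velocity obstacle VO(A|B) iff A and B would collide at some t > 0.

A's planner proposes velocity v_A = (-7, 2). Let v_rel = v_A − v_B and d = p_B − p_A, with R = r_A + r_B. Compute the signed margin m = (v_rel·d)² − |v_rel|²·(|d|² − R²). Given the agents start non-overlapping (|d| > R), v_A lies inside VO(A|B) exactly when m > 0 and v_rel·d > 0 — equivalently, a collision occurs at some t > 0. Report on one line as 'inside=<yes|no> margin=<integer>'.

d = (14, 7),  |d|² = 245;  R = 7+2 = 9,  c = 245−9² = 164
v_rel = (-12, -1),  |v_rel|² = 145;  v_rel·d = (-12)·(14) + (-1)·(7) = -175
145·t² + 350·t + 164 = 0  ⇒  m = (-175)² − 145·164 = 6845
m = 6845 > 0,  v_rel·d = -175 < 0  ⇒  outside

inside=no margin=6845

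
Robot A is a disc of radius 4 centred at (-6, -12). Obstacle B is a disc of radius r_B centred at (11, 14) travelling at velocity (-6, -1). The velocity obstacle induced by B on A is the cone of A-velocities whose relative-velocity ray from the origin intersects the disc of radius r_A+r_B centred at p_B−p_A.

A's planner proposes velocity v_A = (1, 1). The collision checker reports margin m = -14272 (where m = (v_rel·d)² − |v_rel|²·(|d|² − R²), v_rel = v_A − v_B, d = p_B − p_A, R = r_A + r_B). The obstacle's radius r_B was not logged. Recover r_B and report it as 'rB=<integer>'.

m = -14272
d = (17, 26);  v_rel = (7, 2),  |v_rel|² = 53
v_rel×d = (7)·(26) − (2)·(17) = 148
since m = R²·53 − 148²:  R² = (21904 + -14272) / 53 = 144
R = √144 = 12  ⇒  r_B = 12 − 4 = 8

rB=8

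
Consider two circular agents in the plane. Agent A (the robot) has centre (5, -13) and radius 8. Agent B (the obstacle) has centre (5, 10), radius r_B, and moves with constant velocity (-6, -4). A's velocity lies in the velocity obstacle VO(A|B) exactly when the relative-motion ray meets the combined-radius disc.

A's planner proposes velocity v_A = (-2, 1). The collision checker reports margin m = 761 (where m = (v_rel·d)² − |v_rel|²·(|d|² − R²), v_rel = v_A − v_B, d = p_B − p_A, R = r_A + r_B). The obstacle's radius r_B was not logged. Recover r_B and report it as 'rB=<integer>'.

m = 761
d = (0, 23);  v_rel = (4, 5),  |v_rel|² = 41
v_rel×d = (4)·(23) − (5)·(0) = 92
since m = R²·41 − 92²:  R² = (8464 + 761) / 41 = 225
R = √225 = 15  ⇒  r_B = 15 − 8 = 7

rB=7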